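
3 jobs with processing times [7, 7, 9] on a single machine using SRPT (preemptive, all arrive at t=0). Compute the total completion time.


Since all jobs arrive at t=0, SRPT equals SPT ordering.
SPT order: [7, 7, 9]
Completion times:
  Job 1: p=7, C=7
  Job 2: p=7, C=14
  Job 3: p=9, C=23
Total completion time = 7 + 14 + 23 = 44

44


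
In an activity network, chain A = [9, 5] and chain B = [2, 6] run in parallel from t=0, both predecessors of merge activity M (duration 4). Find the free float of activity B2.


ES(B2) = sum of predecessors on chain B = 2
EF(B2) = ES + duration = 2 + 6 = 8
Successor of B2 is M. ES(M) = max(sum(A), sum(B)) = max(14, 8) = 14
Free float = ES(successor) - EF(current) = 14 - 8 = 6

6


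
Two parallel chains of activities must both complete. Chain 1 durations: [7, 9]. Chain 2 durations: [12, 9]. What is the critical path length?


Path A total = 7 + 9 = 16
Path B total = 12 + 9 = 21
Critical path = longest path = max(16, 21) = 21

21


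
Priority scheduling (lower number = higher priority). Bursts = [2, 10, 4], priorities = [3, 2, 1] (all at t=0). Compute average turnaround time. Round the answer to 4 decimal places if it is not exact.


Sort by priority (ascending = highest first):
Order: [(1, 4), (2, 10), (3, 2)]
Completion times:
  Priority 1, burst=4, C=4
  Priority 2, burst=10, C=14
  Priority 3, burst=2, C=16
Average turnaround = 34/3 = 11.3333

11.3333


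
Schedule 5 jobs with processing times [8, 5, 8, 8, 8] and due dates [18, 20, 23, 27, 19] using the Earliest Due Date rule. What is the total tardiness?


Sort by due date (EDD order): [(8, 18), (8, 19), (5, 20), (8, 23), (8, 27)]
Compute completion times and tardiness:
  Job 1: p=8, d=18, C=8, tardiness=max(0,8-18)=0
  Job 2: p=8, d=19, C=16, tardiness=max(0,16-19)=0
  Job 3: p=5, d=20, C=21, tardiness=max(0,21-20)=1
  Job 4: p=8, d=23, C=29, tardiness=max(0,29-23)=6
  Job 5: p=8, d=27, C=37, tardiness=max(0,37-27)=10
Total tardiness = 17

17


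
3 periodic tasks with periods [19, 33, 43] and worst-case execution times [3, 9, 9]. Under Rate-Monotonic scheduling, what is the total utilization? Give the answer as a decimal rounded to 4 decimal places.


Compute individual utilizations (exact fractions):
  Task 1: C/T = 3/19 (approx. 0.1579)
  Task 2: C/T = 9/33 = 3/11 (approx. 0.2727)
  Task 3: C/T = 9/43 (approx. 0.2093)
Total utilization U = 3/19 + 3/11 + 9/43 = 5751/8987
Rounded to 4 decimal places: U = 0.6399
RM (Liu & Layland) bound for 3 tasks = 0.779763; compare with U = 5751/8987 (approx. 0.639924)
U <= bound, so schedulable by RM sufficient condition.

0.6399


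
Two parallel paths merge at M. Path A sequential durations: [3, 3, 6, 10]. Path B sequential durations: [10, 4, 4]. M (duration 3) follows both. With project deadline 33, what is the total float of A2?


Forward pass: ES(A2) = sum of predecessors on chain A = 3
EF = ES + duration = 3 + 3 = 6
Backward pass: LF(M) = deadline = 33; LS(M) = 33 - 3 = 30
LF(A2) = LS(M) - sum(successors on chain A) = 30 - 16 = 14
LS = LF - duration = 14 - 3 = 11
Total float = LS - ES = 11 - 3 = 8

8


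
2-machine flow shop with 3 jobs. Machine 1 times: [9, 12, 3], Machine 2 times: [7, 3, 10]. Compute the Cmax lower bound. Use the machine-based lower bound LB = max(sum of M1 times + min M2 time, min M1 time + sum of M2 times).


LB1 = sum(M1 times) + min(M2 times) = 24 + 3 = 27
LB2 = min(M1 times) + sum(M2 times) = 3 + 20 = 23
Lower bound = max(LB1, LB2) = max(27, 23) = 27

27


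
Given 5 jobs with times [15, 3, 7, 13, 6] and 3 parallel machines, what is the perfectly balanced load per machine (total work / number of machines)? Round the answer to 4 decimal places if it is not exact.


Total processing time = 15 + 3 + 7 + 13 + 6 = 44
Number of machines = 3
Ideal balanced load = 44 / 3 = 14.6667

14.6667


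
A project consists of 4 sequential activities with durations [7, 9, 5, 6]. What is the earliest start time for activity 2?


Activity 2 starts after activities 1 through 1 complete.
Predecessor durations: [7]
ES = 7 = 7

7


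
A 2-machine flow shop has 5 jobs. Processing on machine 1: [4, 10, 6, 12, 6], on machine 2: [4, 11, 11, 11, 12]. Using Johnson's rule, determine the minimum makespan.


Apply Johnson's rule:
  Group 1 (a <= b): [(1, 4, 4), (3, 6, 11), (5, 6, 12), (2, 10, 11)]
  Group 2 (a > b): [(4, 12, 11)]
Optimal job order: [1, 3, 5, 2, 4]
Schedule:
  Job 1: M1 done at 4, M2 done at 8
  Job 3: M1 done at 10, M2 done at 21
  Job 5: M1 done at 16, M2 done at 33
  Job 2: M1 done at 26, M2 done at 44
  Job 4: M1 done at 38, M2 done at 55
Makespan = 55

55


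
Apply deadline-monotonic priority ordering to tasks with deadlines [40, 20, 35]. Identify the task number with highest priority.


Sort tasks by relative deadline (ascending):
  Task 2: deadline = 20
  Task 3: deadline = 35
  Task 1: deadline = 40
Priority order (highest first): [2, 3, 1]
Highest priority task = 2

2


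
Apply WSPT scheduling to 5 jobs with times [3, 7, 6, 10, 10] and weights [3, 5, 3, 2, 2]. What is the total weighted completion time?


Compute p/w ratios and sort ascending (WSPT): [(3, 3), (7, 5), (6, 3), (10, 2), (10, 2)]
Compute weighted completion times:
  Job (p=3,w=3): C=3, w*C=3*3=9
  Job (p=7,w=5): C=10, w*C=5*10=50
  Job (p=6,w=3): C=16, w*C=3*16=48
  Job (p=10,w=2): C=26, w*C=2*26=52
  Job (p=10,w=2): C=36, w*C=2*36=72
Total weighted completion time = 231

231


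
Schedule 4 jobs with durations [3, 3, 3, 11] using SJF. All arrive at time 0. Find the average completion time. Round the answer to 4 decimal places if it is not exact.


SJF order (ascending): [3, 3, 3, 11]
Completion times:
  Job 1: burst=3, C=3
  Job 2: burst=3, C=6
  Job 3: burst=3, C=9
  Job 4: burst=11, C=20
Average completion = 38/4 = 9.5

9.5


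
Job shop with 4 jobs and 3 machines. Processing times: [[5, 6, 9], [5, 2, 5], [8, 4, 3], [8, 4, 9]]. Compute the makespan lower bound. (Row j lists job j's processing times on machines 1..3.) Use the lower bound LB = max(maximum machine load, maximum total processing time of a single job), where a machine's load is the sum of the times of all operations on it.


Machine loads:
  Machine 1: 5 + 5 + 8 + 8 = 26
  Machine 2: 6 + 2 + 4 + 4 = 16
  Machine 3: 9 + 5 + 3 + 9 = 26
Max machine load = 26
Job totals:
  Job 1: 20
  Job 2: 12
  Job 3: 15
  Job 4: 21
Max job total = 21
Lower bound = max(26, 21) = 26

26


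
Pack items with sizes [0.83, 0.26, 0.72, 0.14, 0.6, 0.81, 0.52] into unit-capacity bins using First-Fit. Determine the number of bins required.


Place items sequentially using First-Fit:
  Item 0.83 -> new Bin 1
  Item 0.26 -> new Bin 2
  Item 0.72 -> Bin 2 (now 0.98)
  Item 0.14 -> Bin 1 (now 0.97)
  Item 0.6 -> new Bin 3
  Item 0.81 -> new Bin 4
  Item 0.52 -> new Bin 5
Total bins used = 5

5


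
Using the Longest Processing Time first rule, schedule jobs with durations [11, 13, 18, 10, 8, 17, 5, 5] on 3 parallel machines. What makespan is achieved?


Sort jobs in decreasing order (LPT): [18, 17, 13, 11, 10, 8, 5, 5]
Assign each job to the least loaded machine:
  Machine 1: jobs [18, 8, 5], load = 31
  Machine 2: jobs [17, 10], load = 27
  Machine 3: jobs [13, 11, 5], load = 29
Makespan = max load = 31

31


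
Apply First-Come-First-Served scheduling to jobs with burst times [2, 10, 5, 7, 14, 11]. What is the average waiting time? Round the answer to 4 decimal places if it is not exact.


FCFS order (as given): [2, 10, 5, 7, 14, 11]
Waiting times:
  Job 1: wait = 0
  Job 2: wait = 2
  Job 3: wait = 12
  Job 4: wait = 17
  Job 5: wait = 24
  Job 6: wait = 38
Sum of waiting times = 93
Average waiting time = 93/6 = 15.5

15.5


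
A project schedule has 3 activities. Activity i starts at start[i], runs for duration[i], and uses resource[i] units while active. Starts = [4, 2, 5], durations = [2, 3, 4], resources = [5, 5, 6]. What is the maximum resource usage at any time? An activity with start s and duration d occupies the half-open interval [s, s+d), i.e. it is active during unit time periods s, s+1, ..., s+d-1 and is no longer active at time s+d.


Each activity i is active on [start_i, start_i + duration_i).
Compute total resource usage per time slot:
  t=0: active resources = [], total = 0
  t=1: active resources = [], total = 0
  t=2: active resources = [5], total = 5
  t=3: active resources = [5], total = 5
  t=4: active resources = [5, 5], total = 10
  t=5: active resources = [5, 6], total = 11
  t=6: active resources = [6], total = 6
  t=7: active resources = [6], total = 6
  t=8: active resources = [6], total = 6
Peak resource demand = 11

11


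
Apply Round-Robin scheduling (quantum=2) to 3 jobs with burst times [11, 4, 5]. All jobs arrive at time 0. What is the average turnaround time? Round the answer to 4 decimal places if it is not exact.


Time quantum = 2
Execution trace:
  J1 runs 2 units, time = 2
  J2 runs 2 units, time = 4
  J3 runs 2 units, time = 6
  J1 runs 2 units, time = 8
  J2 runs 2 units, time = 10
  J3 runs 2 units, time = 12
  J1 runs 2 units, time = 14
  J3 runs 1 units, time = 15
  J1 runs 2 units, time = 17
  J1 runs 2 units, time = 19
  J1 runs 1 units, time = 20
Finish times: [20, 10, 15]
Average turnaround = 45/3 = 15.0

15.0


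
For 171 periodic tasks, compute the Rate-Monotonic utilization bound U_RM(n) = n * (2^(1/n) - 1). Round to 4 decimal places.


Compute 2^(1/171) = 1.0040617188
Subtract 1: 1.0040617188 - 1 = 0.0040617188
Multiply by n: 171 * 0.0040617188 = 0.6945539148
Round to 4 dp: 0.6946

0.6946


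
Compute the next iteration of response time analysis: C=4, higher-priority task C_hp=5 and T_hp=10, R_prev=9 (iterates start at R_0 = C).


R_next = C + ceil(R_prev / T_hp) * C_hp
ceil(9 / 10) = ceil(0.9) = 1
Interference = 1 * 5 = 5
R_next = 4 + 5 = 9
R_next = R_prev, so the iteration has converged (response time = 9).

9


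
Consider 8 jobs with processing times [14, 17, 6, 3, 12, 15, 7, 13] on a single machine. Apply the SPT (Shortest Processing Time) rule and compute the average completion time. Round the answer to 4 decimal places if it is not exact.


Sort jobs by processing time (SPT order): [3, 6, 7, 12, 13, 14, 15, 17]
Compute completion times sequentially:
  Job 1: processing = 3, completes at 3
  Job 2: processing = 6, completes at 9
  Job 3: processing = 7, completes at 16
  Job 4: processing = 12, completes at 28
  Job 5: processing = 13, completes at 41
  Job 6: processing = 14, completes at 55
  Job 7: processing = 15, completes at 70
  Job 8: processing = 17, completes at 87
Sum of completion times = 309
Average completion time = 309/8 = 38.625

38.625


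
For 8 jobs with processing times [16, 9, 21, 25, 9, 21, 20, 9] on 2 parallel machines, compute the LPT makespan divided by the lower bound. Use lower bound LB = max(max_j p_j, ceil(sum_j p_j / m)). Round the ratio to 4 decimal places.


LPT order: [25, 21, 21, 20, 16, 9, 9, 9]
Machine loads after assignment: [63, 67]
LPT makespan = 67
Lower bound = max(max_job, ceil(total/2)) = max(25, 65) = 65
Ratio = 67 / 65 = 1.0308

1.0308


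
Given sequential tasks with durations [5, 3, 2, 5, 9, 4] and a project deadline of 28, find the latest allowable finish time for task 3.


LF(activity 3) = deadline - sum of successor durations
Successors: activities 4 through 6 with durations [5, 9, 4]
Sum of successor durations = 18
LF = 28 - 18 = 10

10


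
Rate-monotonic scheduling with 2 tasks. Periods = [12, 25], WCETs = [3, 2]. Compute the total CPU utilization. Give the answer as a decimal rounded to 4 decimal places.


Compute individual utilizations (exact fractions):
  Task 1: C/T = 3/12 = 1/4 (approx. 0.25)
  Task 2: C/T = 2/25 (approx. 0.08)
Total utilization U = 1/4 + 2/25 = 33/100
Rounded to 4 decimal places: U = 0.3300
RM (Liu & Layland) bound for 2 tasks = 0.828427; compare with U = 33/100 (approx. 0.330000)
U <= bound, so schedulable by RM sufficient condition.

0.3300


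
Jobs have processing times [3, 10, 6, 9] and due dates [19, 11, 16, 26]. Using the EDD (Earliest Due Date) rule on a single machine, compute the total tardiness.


Sort by due date (EDD order): [(10, 11), (6, 16), (3, 19), (9, 26)]
Compute completion times and tardiness:
  Job 1: p=10, d=11, C=10, tardiness=max(0,10-11)=0
  Job 2: p=6, d=16, C=16, tardiness=max(0,16-16)=0
  Job 3: p=3, d=19, C=19, tardiness=max(0,19-19)=0
  Job 4: p=9, d=26, C=28, tardiness=max(0,28-26)=2
Total tardiness = 2

2


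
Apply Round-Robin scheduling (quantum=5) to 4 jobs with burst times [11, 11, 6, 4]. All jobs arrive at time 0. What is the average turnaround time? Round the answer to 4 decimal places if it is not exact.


Time quantum = 5
Execution trace:
  J1 runs 5 units, time = 5
  J2 runs 5 units, time = 10
  J3 runs 5 units, time = 15
  J4 runs 4 units, time = 19
  J1 runs 5 units, time = 24
  J2 runs 5 units, time = 29
  J3 runs 1 units, time = 30
  J1 runs 1 units, time = 31
  J2 runs 1 units, time = 32
Finish times: [31, 32, 30, 19]
Average turnaround = 112/4 = 28.0

28.0


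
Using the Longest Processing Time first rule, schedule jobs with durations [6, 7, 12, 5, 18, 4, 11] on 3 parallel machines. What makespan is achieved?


Sort jobs in decreasing order (LPT): [18, 12, 11, 7, 6, 5, 4]
Assign each job to the least loaded machine:
  Machine 1: jobs [18, 5], load = 23
  Machine 2: jobs [12, 6, 4], load = 22
  Machine 3: jobs [11, 7], load = 18
Makespan = max load = 23

23


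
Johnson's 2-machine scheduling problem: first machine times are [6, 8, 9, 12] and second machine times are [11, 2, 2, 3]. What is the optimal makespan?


Apply Johnson's rule:
  Group 1 (a <= b): [(1, 6, 11)]
  Group 2 (a > b): [(4, 12, 3), (2, 8, 2), (3, 9, 2)]
Optimal job order: [1, 4, 2, 3]
Schedule:
  Job 1: M1 done at 6, M2 done at 17
  Job 4: M1 done at 18, M2 done at 21
  Job 2: M1 done at 26, M2 done at 28
  Job 3: M1 done at 35, M2 done at 37
Makespan = 37

37


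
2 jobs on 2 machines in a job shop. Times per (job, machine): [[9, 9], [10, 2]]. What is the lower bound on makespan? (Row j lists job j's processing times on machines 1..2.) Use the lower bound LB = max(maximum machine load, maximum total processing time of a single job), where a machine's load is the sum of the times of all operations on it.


Machine loads:
  Machine 1: 9 + 10 = 19
  Machine 2: 9 + 2 = 11
Max machine load = 19
Job totals:
  Job 1: 18
  Job 2: 12
Max job total = 18
Lower bound = max(19, 18) = 19

19


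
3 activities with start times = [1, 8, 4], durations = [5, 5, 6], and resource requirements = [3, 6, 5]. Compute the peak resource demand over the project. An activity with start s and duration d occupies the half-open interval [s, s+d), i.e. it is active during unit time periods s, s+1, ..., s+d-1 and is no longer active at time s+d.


Each activity i is active on [start_i, start_i + duration_i).
Compute total resource usage per time slot:
  t=0: active resources = [], total = 0
  t=1: active resources = [3], total = 3
  t=2: active resources = [3], total = 3
  t=3: active resources = [3], total = 3
  t=4: active resources = [3, 5], total = 8
  t=5: active resources = [3, 5], total = 8
  t=6: active resources = [5], total = 5
  t=7: active resources = [5], total = 5
  t=8: active resources = [6, 5], total = 11
  t=9: active resources = [6, 5], total = 11
  t=10: active resources = [6], total = 6
  t=11: active resources = [6], total = 6
  t=12: active resources = [6], total = 6
Peak resource demand = 11

11


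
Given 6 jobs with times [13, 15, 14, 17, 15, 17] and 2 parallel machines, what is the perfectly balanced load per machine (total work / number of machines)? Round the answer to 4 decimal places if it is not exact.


Total processing time = 13 + 15 + 14 + 17 + 15 + 17 = 91
Number of machines = 2
Ideal balanced load = 91 / 2 = 45.5

45.5


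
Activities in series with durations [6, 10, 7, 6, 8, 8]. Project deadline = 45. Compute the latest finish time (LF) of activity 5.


LF(activity 5) = deadline - sum of successor durations
Successors: activities 6 through 6 with durations [8]
Sum of successor durations = 8
LF = 45 - 8 = 37

37


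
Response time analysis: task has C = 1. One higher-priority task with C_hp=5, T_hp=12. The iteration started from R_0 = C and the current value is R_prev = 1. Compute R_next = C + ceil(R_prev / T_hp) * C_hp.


R_next = C + ceil(R_prev / T_hp) * C_hp
ceil(1 / 12) = ceil(0.0833) = 1
Interference = 1 * 5 = 5
R_next = 1 + 5 = 6

6


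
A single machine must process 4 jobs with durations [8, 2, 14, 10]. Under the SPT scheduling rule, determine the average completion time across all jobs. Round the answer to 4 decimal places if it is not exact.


Sort jobs by processing time (SPT order): [2, 8, 10, 14]
Compute completion times sequentially:
  Job 1: processing = 2, completes at 2
  Job 2: processing = 8, completes at 10
  Job 3: processing = 10, completes at 20
  Job 4: processing = 14, completes at 34
Sum of completion times = 66
Average completion time = 66/4 = 16.5

16.5


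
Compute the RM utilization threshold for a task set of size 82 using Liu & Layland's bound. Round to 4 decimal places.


Compute 2^(1/82) = 1.0084888420
Subtract 1: 1.0084888420 - 1 = 0.0084888420
Multiply by n: 82 * 0.0084888420 = 0.6960850440
Round to 4 dp: 0.6961

0.6961


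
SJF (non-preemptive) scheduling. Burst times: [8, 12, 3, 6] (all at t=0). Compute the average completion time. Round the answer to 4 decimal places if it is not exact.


SJF order (ascending): [3, 6, 8, 12]
Completion times:
  Job 1: burst=3, C=3
  Job 2: burst=6, C=9
  Job 3: burst=8, C=17
  Job 4: burst=12, C=29
Average completion = 58/4 = 14.5

14.5


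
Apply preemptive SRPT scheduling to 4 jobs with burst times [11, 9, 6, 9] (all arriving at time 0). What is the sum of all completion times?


Since all jobs arrive at t=0, SRPT equals SPT ordering.
SPT order: [6, 9, 9, 11]
Completion times:
  Job 1: p=6, C=6
  Job 2: p=9, C=15
  Job 3: p=9, C=24
  Job 4: p=11, C=35
Total completion time = 6 + 15 + 24 + 35 = 80

80


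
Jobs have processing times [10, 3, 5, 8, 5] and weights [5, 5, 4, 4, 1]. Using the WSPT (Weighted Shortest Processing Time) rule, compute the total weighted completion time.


Compute p/w ratios and sort ascending (WSPT): [(3, 5), (5, 4), (10, 5), (8, 4), (5, 1)]
Compute weighted completion times:
  Job (p=3,w=5): C=3, w*C=5*3=15
  Job (p=5,w=4): C=8, w*C=4*8=32
  Job (p=10,w=5): C=18, w*C=5*18=90
  Job (p=8,w=4): C=26, w*C=4*26=104
  Job (p=5,w=1): C=31, w*C=1*31=31
Total weighted completion time = 272

272


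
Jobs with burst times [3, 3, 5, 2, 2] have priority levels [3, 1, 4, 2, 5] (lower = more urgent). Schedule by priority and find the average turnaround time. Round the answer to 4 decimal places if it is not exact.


Sort by priority (ascending = highest first):
Order: [(1, 3), (2, 2), (3, 3), (4, 5), (5, 2)]
Completion times:
  Priority 1, burst=3, C=3
  Priority 2, burst=2, C=5
  Priority 3, burst=3, C=8
  Priority 4, burst=5, C=13
  Priority 5, burst=2, C=15
Average turnaround = 44/5 = 8.8

8.8


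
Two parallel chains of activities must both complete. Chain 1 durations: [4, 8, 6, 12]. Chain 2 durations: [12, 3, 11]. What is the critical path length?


Path A total = 4 + 8 + 6 + 12 = 30
Path B total = 12 + 3 + 11 = 26
Critical path = longest path = max(30, 26) = 30

30


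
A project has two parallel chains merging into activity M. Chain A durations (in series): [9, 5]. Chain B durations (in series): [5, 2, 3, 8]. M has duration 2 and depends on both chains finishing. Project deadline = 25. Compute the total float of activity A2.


Forward pass: ES(A2) = sum of predecessors on chain A = 9
EF = ES + duration = 9 + 5 = 14
Backward pass: LF(M) = deadline = 25; LS(M) = 25 - 2 = 23
LF(A2) = LS(M) - sum(successors on chain A) = 23 - 0 = 23
LS = LF - duration = 23 - 5 = 18
Total float = LS - ES = 18 - 9 = 9

9


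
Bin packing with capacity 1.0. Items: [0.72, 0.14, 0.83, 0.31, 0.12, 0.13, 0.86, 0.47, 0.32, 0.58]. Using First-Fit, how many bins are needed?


Place items sequentially using First-Fit:
  Item 0.72 -> new Bin 1
  Item 0.14 -> Bin 1 (now 0.86)
  Item 0.83 -> new Bin 2
  Item 0.31 -> new Bin 3
  Item 0.12 -> Bin 1 (now 0.98)
  Item 0.13 -> Bin 2 (now 0.96)
  Item 0.86 -> new Bin 4
  Item 0.47 -> Bin 3 (now 0.78)
  Item 0.32 -> new Bin 5
  Item 0.58 -> Bin 5 (now 0.9)
Total bins used = 5

5


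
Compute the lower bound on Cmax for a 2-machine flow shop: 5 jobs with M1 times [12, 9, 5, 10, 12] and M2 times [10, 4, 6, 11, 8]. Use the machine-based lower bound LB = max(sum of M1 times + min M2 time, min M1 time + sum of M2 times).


LB1 = sum(M1 times) + min(M2 times) = 48 + 4 = 52
LB2 = min(M1 times) + sum(M2 times) = 5 + 39 = 44
Lower bound = max(LB1, LB2) = max(52, 44) = 52

52


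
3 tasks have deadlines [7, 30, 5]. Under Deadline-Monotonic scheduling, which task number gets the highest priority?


Sort tasks by relative deadline (ascending):
  Task 3: deadline = 5
  Task 1: deadline = 7
  Task 2: deadline = 30
Priority order (highest first): [3, 1, 2]
Highest priority task = 3

3


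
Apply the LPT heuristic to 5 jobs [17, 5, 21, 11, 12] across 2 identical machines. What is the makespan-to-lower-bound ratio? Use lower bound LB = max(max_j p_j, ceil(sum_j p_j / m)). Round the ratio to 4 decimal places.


LPT order: [21, 17, 12, 11, 5]
Machine loads after assignment: [32, 34]
LPT makespan = 34
Lower bound = max(max_job, ceil(total/2)) = max(21, 33) = 33
Ratio = 34 / 33 = 1.0303

1.0303


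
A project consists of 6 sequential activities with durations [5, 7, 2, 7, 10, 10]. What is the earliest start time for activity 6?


Activity 6 starts after activities 1 through 5 complete.
Predecessor durations: [5, 7, 2, 7, 10]
ES = 5 + 7 + 2 + 7 + 10 = 31

31


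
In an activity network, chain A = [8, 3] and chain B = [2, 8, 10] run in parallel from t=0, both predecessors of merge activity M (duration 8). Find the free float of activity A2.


ES(A2) = sum of predecessors on chain A = 8
EF(A2) = ES + duration = 8 + 3 = 11
Successor of A2 is M. ES(M) = max(sum(A), sum(B)) = max(11, 20) = 20
Free float = ES(successor) - EF(current) = 20 - 11 = 9

9


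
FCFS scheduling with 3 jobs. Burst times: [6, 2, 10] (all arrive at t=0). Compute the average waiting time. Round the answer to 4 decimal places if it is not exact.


FCFS order (as given): [6, 2, 10]
Waiting times:
  Job 1: wait = 0
  Job 2: wait = 6
  Job 3: wait = 8
Sum of waiting times = 14
Average waiting time = 14/3 = 4.6667

4.6667


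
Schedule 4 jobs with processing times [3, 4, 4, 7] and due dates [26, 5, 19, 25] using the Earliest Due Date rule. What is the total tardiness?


Sort by due date (EDD order): [(4, 5), (4, 19), (7, 25), (3, 26)]
Compute completion times and tardiness:
  Job 1: p=4, d=5, C=4, tardiness=max(0,4-5)=0
  Job 2: p=4, d=19, C=8, tardiness=max(0,8-19)=0
  Job 3: p=7, d=25, C=15, tardiness=max(0,15-25)=0
  Job 4: p=3, d=26, C=18, tardiness=max(0,18-26)=0
Total tardiness = 0

0


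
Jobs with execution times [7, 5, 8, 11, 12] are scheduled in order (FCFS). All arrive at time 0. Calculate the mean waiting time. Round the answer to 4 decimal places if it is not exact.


FCFS order (as given): [7, 5, 8, 11, 12]
Waiting times:
  Job 1: wait = 0
  Job 2: wait = 7
  Job 3: wait = 12
  Job 4: wait = 20
  Job 5: wait = 31
Sum of waiting times = 70
Average waiting time = 70/5 = 14.0

14.0


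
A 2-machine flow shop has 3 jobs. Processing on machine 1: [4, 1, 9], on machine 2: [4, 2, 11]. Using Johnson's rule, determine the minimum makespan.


Apply Johnson's rule:
  Group 1 (a <= b): [(2, 1, 2), (1, 4, 4), (3, 9, 11)]
  Group 2 (a > b): []
Optimal job order: [2, 1, 3]
Schedule:
  Job 2: M1 done at 1, M2 done at 3
  Job 1: M1 done at 5, M2 done at 9
  Job 3: M1 done at 14, M2 done at 25
Makespan = 25

25


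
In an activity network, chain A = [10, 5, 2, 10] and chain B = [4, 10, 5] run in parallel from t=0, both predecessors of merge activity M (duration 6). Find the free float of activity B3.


ES(B3) = sum of predecessors on chain B = 14
EF(B3) = ES + duration = 14 + 5 = 19
Successor of B3 is M. ES(M) = max(sum(A), sum(B)) = max(27, 19) = 27
Free float = ES(successor) - EF(current) = 27 - 19 = 8

8


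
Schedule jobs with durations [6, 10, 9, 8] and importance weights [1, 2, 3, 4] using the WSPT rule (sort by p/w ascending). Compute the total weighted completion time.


Compute p/w ratios and sort ascending (WSPT): [(8, 4), (9, 3), (10, 2), (6, 1)]
Compute weighted completion times:
  Job (p=8,w=4): C=8, w*C=4*8=32
  Job (p=9,w=3): C=17, w*C=3*17=51
  Job (p=10,w=2): C=27, w*C=2*27=54
  Job (p=6,w=1): C=33, w*C=1*33=33
Total weighted completion time = 170

170


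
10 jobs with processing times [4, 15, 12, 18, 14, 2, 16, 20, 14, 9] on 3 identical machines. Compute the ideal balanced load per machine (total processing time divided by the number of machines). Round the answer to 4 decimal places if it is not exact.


Total processing time = 4 + 15 + 12 + 18 + 14 + 2 + 16 + 20 + 14 + 9 = 124
Number of machines = 3
Ideal balanced load = 124 / 3 = 41.3333

41.3333


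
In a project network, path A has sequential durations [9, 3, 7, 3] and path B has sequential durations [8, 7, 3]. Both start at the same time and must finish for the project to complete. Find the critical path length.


Path A total = 9 + 3 + 7 + 3 = 22
Path B total = 8 + 7 + 3 = 18
Critical path = longest path = max(22, 18) = 22

22


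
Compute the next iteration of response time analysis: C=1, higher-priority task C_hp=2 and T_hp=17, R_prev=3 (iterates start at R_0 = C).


R_next = C + ceil(R_prev / T_hp) * C_hp
ceil(3 / 17) = ceil(0.1765) = 1
Interference = 1 * 2 = 2
R_next = 1 + 2 = 3
R_next = R_prev, so the iteration has converged (response time = 3).

3


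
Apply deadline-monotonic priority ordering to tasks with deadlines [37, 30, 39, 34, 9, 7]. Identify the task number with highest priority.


Sort tasks by relative deadline (ascending):
  Task 6: deadline = 7
  Task 5: deadline = 9
  Task 2: deadline = 30
  Task 4: deadline = 34
  Task 1: deadline = 37
  Task 3: deadline = 39
Priority order (highest first): [6, 5, 2, 4, 1, 3]
Highest priority task = 6

6


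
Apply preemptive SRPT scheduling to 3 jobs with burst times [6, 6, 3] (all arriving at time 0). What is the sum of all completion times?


Since all jobs arrive at t=0, SRPT equals SPT ordering.
SPT order: [3, 6, 6]
Completion times:
  Job 1: p=3, C=3
  Job 2: p=6, C=9
  Job 3: p=6, C=15
Total completion time = 3 + 9 + 15 = 27

27


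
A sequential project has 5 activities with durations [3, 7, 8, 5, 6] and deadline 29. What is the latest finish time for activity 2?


LF(activity 2) = deadline - sum of successor durations
Successors: activities 3 through 5 with durations [8, 5, 6]
Sum of successor durations = 19
LF = 29 - 19 = 10

10


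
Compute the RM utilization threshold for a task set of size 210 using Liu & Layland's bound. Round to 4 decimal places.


Compute 2^(1/210) = 1.0033061542
Subtract 1: 1.0033061542 - 1 = 0.0033061542
Multiply by n: 210 * 0.0033061542 = 0.6942923820
Round to 4 dp: 0.6943

0.6943


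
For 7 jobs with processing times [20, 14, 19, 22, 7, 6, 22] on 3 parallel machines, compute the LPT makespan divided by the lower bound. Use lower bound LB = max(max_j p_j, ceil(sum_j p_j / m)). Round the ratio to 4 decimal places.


LPT order: [22, 22, 20, 19, 14, 7, 6]
Machine loads after assignment: [36, 35, 39]
LPT makespan = 39
Lower bound = max(max_job, ceil(total/3)) = max(22, 37) = 37
Ratio = 39 / 37 = 1.0541

1.0541


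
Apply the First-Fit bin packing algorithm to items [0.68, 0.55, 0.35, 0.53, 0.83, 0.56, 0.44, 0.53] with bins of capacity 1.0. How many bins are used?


Place items sequentially using First-Fit:
  Item 0.68 -> new Bin 1
  Item 0.55 -> new Bin 2
  Item 0.35 -> Bin 2 (now 0.9)
  Item 0.53 -> new Bin 3
  Item 0.83 -> new Bin 4
  Item 0.56 -> new Bin 5
  Item 0.44 -> Bin 3 (now 0.97)
  Item 0.53 -> new Bin 6
Total bins used = 6

6


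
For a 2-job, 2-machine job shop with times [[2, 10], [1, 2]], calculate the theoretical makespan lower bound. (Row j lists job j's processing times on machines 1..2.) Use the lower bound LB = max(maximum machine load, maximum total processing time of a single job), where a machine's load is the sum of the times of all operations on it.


Machine loads:
  Machine 1: 2 + 1 = 3
  Machine 2: 10 + 2 = 12
Max machine load = 12
Job totals:
  Job 1: 12
  Job 2: 3
Max job total = 12
Lower bound = max(12, 12) = 12

12


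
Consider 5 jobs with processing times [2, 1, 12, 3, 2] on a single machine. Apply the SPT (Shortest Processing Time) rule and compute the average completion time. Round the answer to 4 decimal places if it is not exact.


Sort jobs by processing time (SPT order): [1, 2, 2, 3, 12]
Compute completion times sequentially:
  Job 1: processing = 1, completes at 1
  Job 2: processing = 2, completes at 3
  Job 3: processing = 2, completes at 5
  Job 4: processing = 3, completes at 8
  Job 5: processing = 12, completes at 20
Sum of completion times = 37
Average completion time = 37/5 = 7.4

7.4


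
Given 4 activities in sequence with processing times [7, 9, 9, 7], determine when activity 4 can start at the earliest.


Activity 4 starts after activities 1 through 3 complete.
Predecessor durations: [7, 9, 9]
ES = 7 + 9 + 9 = 25

25


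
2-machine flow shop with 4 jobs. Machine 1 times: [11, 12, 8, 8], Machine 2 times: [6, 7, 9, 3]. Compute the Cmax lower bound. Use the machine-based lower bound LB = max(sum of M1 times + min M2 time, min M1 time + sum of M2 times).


LB1 = sum(M1 times) + min(M2 times) = 39 + 3 = 42
LB2 = min(M1 times) + sum(M2 times) = 8 + 25 = 33
Lower bound = max(LB1, LB2) = max(42, 33) = 42

42


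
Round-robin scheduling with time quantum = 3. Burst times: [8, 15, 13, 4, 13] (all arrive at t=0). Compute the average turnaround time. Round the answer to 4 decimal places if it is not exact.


Time quantum = 3
Execution trace:
  J1 runs 3 units, time = 3
  J2 runs 3 units, time = 6
  J3 runs 3 units, time = 9
  J4 runs 3 units, time = 12
  J5 runs 3 units, time = 15
  J1 runs 3 units, time = 18
  J2 runs 3 units, time = 21
  J3 runs 3 units, time = 24
  J4 runs 1 units, time = 25
  J5 runs 3 units, time = 28
  J1 runs 2 units, time = 30
  J2 runs 3 units, time = 33
  J3 runs 3 units, time = 36
  J5 runs 3 units, time = 39
  J2 runs 3 units, time = 42
  J3 runs 3 units, time = 45
  J5 runs 3 units, time = 48
  J2 runs 3 units, time = 51
  J3 runs 1 units, time = 52
  J5 runs 1 units, time = 53
Finish times: [30, 51, 52, 25, 53]
Average turnaround = 211/5 = 42.2

42.2


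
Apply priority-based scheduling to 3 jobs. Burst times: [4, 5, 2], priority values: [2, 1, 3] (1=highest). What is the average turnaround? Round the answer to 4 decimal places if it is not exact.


Sort by priority (ascending = highest first):
Order: [(1, 5), (2, 4), (3, 2)]
Completion times:
  Priority 1, burst=5, C=5
  Priority 2, burst=4, C=9
  Priority 3, burst=2, C=11
Average turnaround = 25/3 = 8.3333

8.3333


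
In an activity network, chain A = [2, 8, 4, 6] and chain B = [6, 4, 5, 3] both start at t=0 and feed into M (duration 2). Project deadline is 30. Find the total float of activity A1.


Forward pass: ES(A1) = sum of predecessors on chain A = 0
EF = ES + duration = 0 + 2 = 2
Backward pass: LF(M) = deadline = 30; LS(M) = 30 - 2 = 28
LF(A1) = LS(M) - sum(successors on chain A) = 28 - 18 = 10
LS = LF - duration = 10 - 2 = 8
Total float = LS - ES = 8 - 0 = 8

8


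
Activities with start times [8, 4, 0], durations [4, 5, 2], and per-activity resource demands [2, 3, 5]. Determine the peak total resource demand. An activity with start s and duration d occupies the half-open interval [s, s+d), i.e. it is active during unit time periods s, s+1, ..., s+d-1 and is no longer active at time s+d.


Each activity i is active on [start_i, start_i + duration_i).
Compute total resource usage per time slot:
  t=0: active resources = [5], total = 5
  t=1: active resources = [5], total = 5
  t=2: active resources = [], total = 0
  t=3: active resources = [], total = 0
  t=4: active resources = [3], total = 3
  t=5: active resources = [3], total = 3
  t=6: active resources = [3], total = 3
  t=7: active resources = [3], total = 3
  t=8: active resources = [2, 3], total = 5
  t=9: active resources = [2], total = 2
  t=10: active resources = [2], total = 2
  t=11: active resources = [2], total = 2
Peak resource demand = 5

5


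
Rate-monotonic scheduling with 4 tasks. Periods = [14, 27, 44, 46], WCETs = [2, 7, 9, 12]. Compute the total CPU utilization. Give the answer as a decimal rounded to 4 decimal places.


Compute individual utilizations (exact fractions):
  Task 1: C/T = 2/14 = 1/7 (approx. 0.1429)
  Task 2: C/T = 7/27 (approx. 0.2593)
  Task 3: C/T = 9/44 (approx. 0.2045)
  Task 4: C/T = 12/46 = 6/23 (approx. 0.2609)
Total utilization U = 1/7 + 7/27 + 9/44 + 6/23 = 165931/191268
Rounded to 4 decimal places: U = 0.8675
RM (Liu & Layland) bound for 4 tasks = 0.756828; compare with U = 165931/191268 (approx. 0.867531)
bound < U <= 1, so the RM sufficient condition is not met (inconclusive; an exact test such as response-time analysis is needed).

0.8675


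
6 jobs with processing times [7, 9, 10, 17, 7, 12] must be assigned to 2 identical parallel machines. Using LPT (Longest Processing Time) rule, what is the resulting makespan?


Sort jobs in decreasing order (LPT): [17, 12, 10, 9, 7, 7]
Assign each job to the least loaded machine:
  Machine 1: jobs [17, 9, 7], load = 33
  Machine 2: jobs [12, 10, 7], load = 29
Makespan = max load = 33

33


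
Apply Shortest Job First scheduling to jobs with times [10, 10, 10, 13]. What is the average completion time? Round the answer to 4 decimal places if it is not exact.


SJF order (ascending): [10, 10, 10, 13]
Completion times:
  Job 1: burst=10, C=10
  Job 2: burst=10, C=20
  Job 3: burst=10, C=30
  Job 4: burst=13, C=43
Average completion = 103/4 = 25.75

25.75


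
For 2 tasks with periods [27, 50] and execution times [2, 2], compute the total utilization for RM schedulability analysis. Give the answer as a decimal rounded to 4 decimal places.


Compute individual utilizations (exact fractions):
  Task 1: C/T = 2/27 (approx. 0.0741)
  Task 2: C/T = 2/50 = 1/25 (approx. 0.04)
Total utilization U = 2/27 + 1/25 = 77/675
Rounded to 4 decimal places: U = 0.1141
RM (Liu & Layland) bound for 2 tasks = 0.828427; compare with U = 77/675 (approx. 0.114074)
U <= bound, so schedulable by RM sufficient condition.

0.1141


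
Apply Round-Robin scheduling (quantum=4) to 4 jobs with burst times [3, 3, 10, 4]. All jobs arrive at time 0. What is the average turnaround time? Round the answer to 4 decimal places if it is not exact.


Time quantum = 4
Execution trace:
  J1 runs 3 units, time = 3
  J2 runs 3 units, time = 6
  J3 runs 4 units, time = 10
  J4 runs 4 units, time = 14
  J3 runs 4 units, time = 18
  J3 runs 2 units, time = 20
Finish times: [3, 6, 20, 14]
Average turnaround = 43/4 = 10.75

10.75


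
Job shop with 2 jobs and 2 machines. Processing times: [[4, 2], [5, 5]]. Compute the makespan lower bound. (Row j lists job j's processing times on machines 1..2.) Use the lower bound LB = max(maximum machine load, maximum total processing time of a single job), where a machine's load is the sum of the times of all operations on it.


Machine loads:
  Machine 1: 4 + 5 = 9
  Machine 2: 2 + 5 = 7
Max machine load = 9
Job totals:
  Job 1: 6
  Job 2: 10
Max job total = 10
Lower bound = max(9, 10) = 10

10


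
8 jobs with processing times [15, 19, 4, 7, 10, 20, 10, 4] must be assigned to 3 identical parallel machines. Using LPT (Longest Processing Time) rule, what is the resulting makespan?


Sort jobs in decreasing order (LPT): [20, 19, 15, 10, 10, 7, 4, 4]
Assign each job to the least loaded machine:
  Machine 1: jobs [20, 7, 4], load = 31
  Machine 2: jobs [19, 10], load = 29
  Machine 3: jobs [15, 10, 4], load = 29
Makespan = max load = 31

31


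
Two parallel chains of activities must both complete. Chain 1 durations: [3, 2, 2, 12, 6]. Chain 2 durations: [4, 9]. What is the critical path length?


Path A total = 3 + 2 + 2 + 12 + 6 = 25
Path B total = 4 + 9 = 13
Critical path = longest path = max(25, 13) = 25

25


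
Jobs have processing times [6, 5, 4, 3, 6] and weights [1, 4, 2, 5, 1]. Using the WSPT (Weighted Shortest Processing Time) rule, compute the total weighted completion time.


Compute p/w ratios and sort ascending (WSPT): [(3, 5), (5, 4), (4, 2), (6, 1), (6, 1)]
Compute weighted completion times:
  Job (p=3,w=5): C=3, w*C=5*3=15
  Job (p=5,w=4): C=8, w*C=4*8=32
  Job (p=4,w=2): C=12, w*C=2*12=24
  Job (p=6,w=1): C=18, w*C=1*18=18
  Job (p=6,w=1): C=24, w*C=1*24=24
Total weighted completion time = 113

113


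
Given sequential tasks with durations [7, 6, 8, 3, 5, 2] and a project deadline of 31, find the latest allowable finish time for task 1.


LF(activity 1) = deadline - sum of successor durations
Successors: activities 2 through 6 with durations [6, 8, 3, 5, 2]
Sum of successor durations = 24
LF = 31 - 24 = 7

7


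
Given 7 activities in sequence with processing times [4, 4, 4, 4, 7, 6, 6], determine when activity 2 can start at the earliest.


Activity 2 starts after activities 1 through 1 complete.
Predecessor durations: [4]
ES = 4 = 4

4


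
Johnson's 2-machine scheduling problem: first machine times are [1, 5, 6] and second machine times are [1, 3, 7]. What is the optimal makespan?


Apply Johnson's rule:
  Group 1 (a <= b): [(1, 1, 1), (3, 6, 7)]
  Group 2 (a > b): [(2, 5, 3)]
Optimal job order: [1, 3, 2]
Schedule:
  Job 1: M1 done at 1, M2 done at 2
  Job 3: M1 done at 7, M2 done at 14
  Job 2: M1 done at 12, M2 done at 17
Makespan = 17

17


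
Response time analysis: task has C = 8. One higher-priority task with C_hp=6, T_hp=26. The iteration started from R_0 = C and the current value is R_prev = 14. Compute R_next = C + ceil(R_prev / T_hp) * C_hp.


R_next = C + ceil(R_prev / T_hp) * C_hp
ceil(14 / 26) = ceil(0.5385) = 1
Interference = 1 * 6 = 6
R_next = 8 + 6 = 14
R_next = R_prev, so the iteration has converged (response time = 14).

14


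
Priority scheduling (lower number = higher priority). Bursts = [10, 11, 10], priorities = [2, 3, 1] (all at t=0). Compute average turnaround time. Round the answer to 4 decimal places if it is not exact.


Sort by priority (ascending = highest first):
Order: [(1, 10), (2, 10), (3, 11)]
Completion times:
  Priority 1, burst=10, C=10
  Priority 2, burst=10, C=20
  Priority 3, burst=11, C=31
Average turnaround = 61/3 = 20.3333

20.3333


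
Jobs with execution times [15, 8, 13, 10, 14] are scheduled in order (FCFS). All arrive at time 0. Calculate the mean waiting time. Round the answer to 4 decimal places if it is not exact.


FCFS order (as given): [15, 8, 13, 10, 14]
Waiting times:
  Job 1: wait = 0
  Job 2: wait = 15
  Job 3: wait = 23
  Job 4: wait = 36
  Job 5: wait = 46
Sum of waiting times = 120
Average waiting time = 120/5 = 24.0

24.0


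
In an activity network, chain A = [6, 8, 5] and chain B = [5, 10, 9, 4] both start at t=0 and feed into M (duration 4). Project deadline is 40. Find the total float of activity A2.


Forward pass: ES(A2) = sum of predecessors on chain A = 6
EF = ES + duration = 6 + 8 = 14
Backward pass: LF(M) = deadline = 40; LS(M) = 40 - 4 = 36
LF(A2) = LS(M) - sum(successors on chain A) = 36 - 5 = 31
LS = LF - duration = 31 - 8 = 23
Total float = LS - ES = 23 - 6 = 17

17


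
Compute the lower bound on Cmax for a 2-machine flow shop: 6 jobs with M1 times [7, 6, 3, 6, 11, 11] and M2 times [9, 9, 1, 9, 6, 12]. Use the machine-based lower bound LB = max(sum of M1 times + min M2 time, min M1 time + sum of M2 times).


LB1 = sum(M1 times) + min(M2 times) = 44 + 1 = 45
LB2 = min(M1 times) + sum(M2 times) = 3 + 46 = 49
Lower bound = max(LB1, LB2) = max(45, 49) = 49

49


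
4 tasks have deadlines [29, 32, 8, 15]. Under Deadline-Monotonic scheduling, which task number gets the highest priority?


Sort tasks by relative deadline (ascending):
  Task 3: deadline = 8
  Task 4: deadline = 15
  Task 1: deadline = 29
  Task 2: deadline = 32
Priority order (highest first): [3, 4, 1, 2]
Highest priority task = 3

3
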